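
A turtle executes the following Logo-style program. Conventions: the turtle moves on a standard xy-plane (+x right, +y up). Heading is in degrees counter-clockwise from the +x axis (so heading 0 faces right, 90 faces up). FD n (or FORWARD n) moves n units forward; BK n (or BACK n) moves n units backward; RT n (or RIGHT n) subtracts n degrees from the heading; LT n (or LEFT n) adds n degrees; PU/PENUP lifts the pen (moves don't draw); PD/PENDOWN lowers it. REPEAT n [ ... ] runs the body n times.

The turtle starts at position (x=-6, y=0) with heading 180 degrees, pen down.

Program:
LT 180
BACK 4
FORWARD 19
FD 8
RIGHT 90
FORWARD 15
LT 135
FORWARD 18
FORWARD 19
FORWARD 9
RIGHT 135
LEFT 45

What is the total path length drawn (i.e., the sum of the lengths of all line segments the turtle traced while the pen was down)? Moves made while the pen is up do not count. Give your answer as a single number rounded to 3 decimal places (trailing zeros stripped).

Executing turtle program step by step:
Start: pos=(-6,0), heading=180, pen down
LT 180: heading 180 -> 0
BK 4: (-6,0) -> (-10,0) [heading=0, draw]
FD 19: (-10,0) -> (9,0) [heading=0, draw]
FD 8: (9,0) -> (17,0) [heading=0, draw]
RT 90: heading 0 -> 270
FD 15: (17,0) -> (17,-15) [heading=270, draw]
LT 135: heading 270 -> 45
FD 18: (17,-15) -> (29.728,-2.272) [heading=45, draw]
FD 19: (29.728,-2.272) -> (43.163,11.163) [heading=45, draw]
FD 9: (43.163,11.163) -> (49.527,17.527) [heading=45, draw]
RT 135: heading 45 -> 270
LT 45: heading 270 -> 315
Final: pos=(49.527,17.527), heading=315, 7 segment(s) drawn

Segment lengths:
  seg 1: (-6,0) -> (-10,0), length = 4
  seg 2: (-10,0) -> (9,0), length = 19
  seg 3: (9,0) -> (17,0), length = 8
  seg 4: (17,0) -> (17,-15), length = 15
  seg 5: (17,-15) -> (29.728,-2.272), length = 18
  seg 6: (29.728,-2.272) -> (43.163,11.163), length = 19
  seg 7: (43.163,11.163) -> (49.527,17.527), length = 9
Total = 92

Answer: 92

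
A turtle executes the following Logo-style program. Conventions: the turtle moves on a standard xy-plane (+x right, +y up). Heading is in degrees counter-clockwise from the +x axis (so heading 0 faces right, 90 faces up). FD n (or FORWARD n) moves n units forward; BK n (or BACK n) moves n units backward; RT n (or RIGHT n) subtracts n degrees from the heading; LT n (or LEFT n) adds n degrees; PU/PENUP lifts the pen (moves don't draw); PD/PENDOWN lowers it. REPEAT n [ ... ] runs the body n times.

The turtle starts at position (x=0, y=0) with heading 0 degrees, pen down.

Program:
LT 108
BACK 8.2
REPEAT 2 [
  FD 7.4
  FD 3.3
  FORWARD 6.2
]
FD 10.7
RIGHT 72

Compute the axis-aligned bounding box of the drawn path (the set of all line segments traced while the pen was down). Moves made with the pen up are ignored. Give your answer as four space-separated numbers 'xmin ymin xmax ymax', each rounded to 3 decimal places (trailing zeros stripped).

Executing turtle program step by step:
Start: pos=(0,0), heading=0, pen down
LT 108: heading 0 -> 108
BK 8.2: (0,0) -> (2.534,-7.799) [heading=108, draw]
REPEAT 2 [
  -- iteration 1/2 --
  FD 7.4: (2.534,-7.799) -> (0.247,-0.761) [heading=108, draw]
  FD 3.3: (0.247,-0.761) -> (-0.773,2.378) [heading=108, draw]
  FD 6.2: (-0.773,2.378) -> (-2.688,8.274) [heading=108, draw]
  -- iteration 2/2 --
  FD 7.4: (-2.688,8.274) -> (-4.975,15.312) [heading=108, draw]
  FD 3.3: (-4.975,15.312) -> (-5.995,18.45) [heading=108, draw]
  FD 6.2: (-5.995,18.45) -> (-7.911,24.347) [heading=108, draw]
]
FD 10.7: (-7.911,24.347) -> (-11.217,34.523) [heading=108, draw]
RT 72: heading 108 -> 36
Final: pos=(-11.217,34.523), heading=36, 8 segment(s) drawn

Segment endpoints: x in {-11.217, -7.911, -5.995, -4.975, -2.688, -0.773, 0, 0.247, 2.534}, y in {-7.799, -0.761, 0, 2.378, 8.274, 15.312, 18.45, 24.347, 34.523}
xmin=-11.217, ymin=-7.799, xmax=2.534, ymax=34.523

Answer: -11.217 -7.799 2.534 34.523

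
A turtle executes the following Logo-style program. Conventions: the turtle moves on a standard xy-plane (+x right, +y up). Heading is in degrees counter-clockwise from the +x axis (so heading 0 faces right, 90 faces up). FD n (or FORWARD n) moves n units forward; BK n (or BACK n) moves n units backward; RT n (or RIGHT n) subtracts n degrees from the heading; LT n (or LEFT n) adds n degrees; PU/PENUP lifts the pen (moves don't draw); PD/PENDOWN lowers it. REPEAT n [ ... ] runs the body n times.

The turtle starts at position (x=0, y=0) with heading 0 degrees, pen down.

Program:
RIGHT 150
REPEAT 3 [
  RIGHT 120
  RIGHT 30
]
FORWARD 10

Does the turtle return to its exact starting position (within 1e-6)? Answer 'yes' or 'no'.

Answer: no

Derivation:
Executing turtle program step by step:
Start: pos=(0,0), heading=0, pen down
RT 150: heading 0 -> 210
REPEAT 3 [
  -- iteration 1/3 --
  RT 120: heading 210 -> 90
  RT 30: heading 90 -> 60
  -- iteration 2/3 --
  RT 120: heading 60 -> 300
  RT 30: heading 300 -> 270
  -- iteration 3/3 --
  RT 120: heading 270 -> 150
  RT 30: heading 150 -> 120
]
FD 10: (0,0) -> (-5,8.66) [heading=120, draw]
Final: pos=(-5,8.66), heading=120, 1 segment(s) drawn

Start position: (0, 0)
Final position: (-5, 8.66)
Distance = 10; >= 1e-6 -> NOT closed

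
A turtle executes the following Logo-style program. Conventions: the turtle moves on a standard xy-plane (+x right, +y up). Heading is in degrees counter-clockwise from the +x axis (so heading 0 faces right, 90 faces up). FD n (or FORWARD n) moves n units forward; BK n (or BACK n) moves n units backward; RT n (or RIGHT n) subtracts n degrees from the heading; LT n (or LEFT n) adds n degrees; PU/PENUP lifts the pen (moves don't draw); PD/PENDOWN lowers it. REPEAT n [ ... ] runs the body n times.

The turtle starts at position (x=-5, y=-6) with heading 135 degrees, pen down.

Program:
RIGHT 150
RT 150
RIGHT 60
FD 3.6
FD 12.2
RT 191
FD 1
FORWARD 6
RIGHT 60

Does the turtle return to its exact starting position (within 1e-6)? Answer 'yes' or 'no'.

Executing turtle program step by step:
Start: pos=(-5,-6), heading=135, pen down
RT 150: heading 135 -> 345
RT 150: heading 345 -> 195
RT 60: heading 195 -> 135
FD 3.6: (-5,-6) -> (-7.546,-3.454) [heading=135, draw]
FD 12.2: (-7.546,-3.454) -> (-16.172,5.172) [heading=135, draw]
RT 191: heading 135 -> 304
FD 1: (-16.172,5.172) -> (-15.613,4.343) [heading=304, draw]
FD 6: (-15.613,4.343) -> (-12.258,-0.631) [heading=304, draw]
RT 60: heading 304 -> 244
Final: pos=(-12.258,-0.631), heading=244, 4 segment(s) drawn

Start position: (-5, -6)
Final position: (-12.258, -0.631)
Distance = 9.028; >= 1e-6 -> NOT closed

Answer: no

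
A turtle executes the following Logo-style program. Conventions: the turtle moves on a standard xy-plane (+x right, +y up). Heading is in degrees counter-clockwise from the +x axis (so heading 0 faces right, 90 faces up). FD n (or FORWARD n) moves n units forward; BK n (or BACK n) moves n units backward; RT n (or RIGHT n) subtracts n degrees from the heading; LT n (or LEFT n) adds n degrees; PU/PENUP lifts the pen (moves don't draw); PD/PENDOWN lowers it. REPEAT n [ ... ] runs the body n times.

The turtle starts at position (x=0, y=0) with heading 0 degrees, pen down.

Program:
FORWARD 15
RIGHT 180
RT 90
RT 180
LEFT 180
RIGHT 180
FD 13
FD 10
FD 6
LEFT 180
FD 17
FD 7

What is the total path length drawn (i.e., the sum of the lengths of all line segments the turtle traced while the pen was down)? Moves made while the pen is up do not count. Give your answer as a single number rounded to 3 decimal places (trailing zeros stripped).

Answer: 68

Derivation:
Executing turtle program step by step:
Start: pos=(0,0), heading=0, pen down
FD 15: (0,0) -> (15,0) [heading=0, draw]
RT 180: heading 0 -> 180
RT 90: heading 180 -> 90
RT 180: heading 90 -> 270
LT 180: heading 270 -> 90
RT 180: heading 90 -> 270
FD 13: (15,0) -> (15,-13) [heading=270, draw]
FD 10: (15,-13) -> (15,-23) [heading=270, draw]
FD 6: (15,-23) -> (15,-29) [heading=270, draw]
LT 180: heading 270 -> 90
FD 17: (15,-29) -> (15,-12) [heading=90, draw]
FD 7: (15,-12) -> (15,-5) [heading=90, draw]
Final: pos=(15,-5), heading=90, 6 segment(s) drawn

Segment lengths:
  seg 1: (0,0) -> (15,0), length = 15
  seg 2: (15,0) -> (15,-13), length = 13
  seg 3: (15,-13) -> (15,-23), length = 10
  seg 4: (15,-23) -> (15,-29), length = 6
  seg 5: (15,-29) -> (15,-12), length = 17
  seg 6: (15,-12) -> (15,-5), length = 7
Total = 68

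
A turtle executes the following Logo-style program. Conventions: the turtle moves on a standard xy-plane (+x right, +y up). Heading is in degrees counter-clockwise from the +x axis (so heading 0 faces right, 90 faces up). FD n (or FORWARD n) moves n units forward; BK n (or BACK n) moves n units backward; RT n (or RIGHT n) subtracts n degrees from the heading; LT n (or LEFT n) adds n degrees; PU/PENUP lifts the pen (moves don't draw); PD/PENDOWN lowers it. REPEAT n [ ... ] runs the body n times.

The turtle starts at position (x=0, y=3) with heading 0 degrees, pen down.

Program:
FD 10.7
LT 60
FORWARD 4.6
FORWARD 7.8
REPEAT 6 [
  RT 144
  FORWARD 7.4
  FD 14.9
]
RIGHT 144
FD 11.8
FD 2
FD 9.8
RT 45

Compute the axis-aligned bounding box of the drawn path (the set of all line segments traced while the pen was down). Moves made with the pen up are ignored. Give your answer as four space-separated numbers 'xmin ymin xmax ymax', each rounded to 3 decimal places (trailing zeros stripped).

Executing turtle program step by step:
Start: pos=(0,3), heading=0, pen down
FD 10.7: (0,3) -> (10.7,3) [heading=0, draw]
LT 60: heading 0 -> 60
FD 4.6: (10.7,3) -> (13,6.984) [heading=60, draw]
FD 7.8: (13,6.984) -> (16.9,13.739) [heading=60, draw]
REPEAT 6 [
  -- iteration 1/6 --
  RT 144: heading 60 -> 276
  FD 7.4: (16.9,13.739) -> (17.674,6.379) [heading=276, draw]
  FD 14.9: (17.674,6.379) -> (19.231,-8.439) [heading=276, draw]
  -- iteration 2/6 --
  RT 144: heading 276 -> 132
  FD 7.4: (19.231,-8.439) -> (14.279,-2.94) [heading=132, draw]
  FD 14.9: (14.279,-2.94) -> (4.309,8.133) [heading=132, draw]
  -- iteration 3/6 --
  RT 144: heading 132 -> 348
  FD 7.4: (4.309,8.133) -> (11.548,6.594) [heading=348, draw]
  FD 14.9: (11.548,6.594) -> (26.122,3.497) [heading=348, draw]
  -- iteration 4/6 --
  RT 144: heading 348 -> 204
  FD 7.4: (26.122,3.497) -> (19.362,0.487) [heading=204, draw]
  FD 14.9: (19.362,0.487) -> (5.75,-5.574) [heading=204, draw]
  -- iteration 5/6 --
  RT 144: heading 204 -> 60
  FD 7.4: (5.75,-5.574) -> (9.45,0.835) [heading=60, draw]
  FD 14.9: (9.45,0.835) -> (16.9,13.739) [heading=60, draw]
  -- iteration 6/6 --
  RT 144: heading 60 -> 276
  FD 7.4: (16.9,13.739) -> (17.674,6.379) [heading=276, draw]
  FD 14.9: (17.674,6.379) -> (19.231,-8.439) [heading=276, draw]
]
RT 144: heading 276 -> 132
FD 11.8: (19.231,-8.439) -> (11.335,0.33) [heading=132, draw]
FD 2: (11.335,0.33) -> (9.997,1.816) [heading=132, draw]
FD 9.8: (9.997,1.816) -> (3.44,9.099) [heading=132, draw]
RT 45: heading 132 -> 87
Final: pos=(3.44,9.099), heading=87, 18 segment(s) drawn

Segment endpoints: x in {0, 3.44, 4.309, 5.75, 9.45, 9.997, 10.7, 11.335, 11.548, 13, 14.279, 16.9, 16.9, 17.674, 17.674, 19.231, 19.231, 19.362, 26.122}, y in {-8.439, -8.439, -5.574, -2.94, 0.33, 0.487, 0.835, 1.816, 3, 3.497, 6.379, 6.379, 6.594, 6.984, 8.133, 9.099, 13.739, 13.739}
xmin=0, ymin=-8.439, xmax=26.122, ymax=13.739

Answer: 0 -8.439 26.122 13.739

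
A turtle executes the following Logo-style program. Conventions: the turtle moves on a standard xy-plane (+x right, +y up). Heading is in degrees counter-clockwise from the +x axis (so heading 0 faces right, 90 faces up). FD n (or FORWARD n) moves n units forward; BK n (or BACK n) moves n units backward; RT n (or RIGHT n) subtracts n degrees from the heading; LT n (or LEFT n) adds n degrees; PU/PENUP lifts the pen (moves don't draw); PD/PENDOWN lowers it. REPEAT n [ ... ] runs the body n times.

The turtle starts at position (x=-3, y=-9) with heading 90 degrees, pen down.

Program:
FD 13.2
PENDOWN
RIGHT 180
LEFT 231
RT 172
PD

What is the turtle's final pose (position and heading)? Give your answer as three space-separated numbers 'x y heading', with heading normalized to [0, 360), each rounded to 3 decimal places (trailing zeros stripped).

Answer: -3 4.2 329

Derivation:
Executing turtle program step by step:
Start: pos=(-3,-9), heading=90, pen down
FD 13.2: (-3,-9) -> (-3,4.2) [heading=90, draw]
PD: pen down
RT 180: heading 90 -> 270
LT 231: heading 270 -> 141
RT 172: heading 141 -> 329
PD: pen down
Final: pos=(-3,4.2), heading=329, 1 segment(s) drawn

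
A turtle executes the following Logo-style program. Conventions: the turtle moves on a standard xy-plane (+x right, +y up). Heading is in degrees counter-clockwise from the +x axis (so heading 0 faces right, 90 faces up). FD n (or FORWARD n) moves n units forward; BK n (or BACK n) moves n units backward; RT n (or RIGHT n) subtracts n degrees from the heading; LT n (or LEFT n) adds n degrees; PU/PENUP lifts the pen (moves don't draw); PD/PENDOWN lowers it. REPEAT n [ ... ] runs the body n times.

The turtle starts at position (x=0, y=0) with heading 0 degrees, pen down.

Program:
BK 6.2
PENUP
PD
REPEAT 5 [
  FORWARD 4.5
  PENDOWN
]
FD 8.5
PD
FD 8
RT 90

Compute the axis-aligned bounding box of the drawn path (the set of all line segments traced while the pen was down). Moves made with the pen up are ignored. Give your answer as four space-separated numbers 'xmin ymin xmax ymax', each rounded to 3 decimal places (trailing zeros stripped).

Answer: -6.2 0 32.8 0

Derivation:
Executing turtle program step by step:
Start: pos=(0,0), heading=0, pen down
BK 6.2: (0,0) -> (-6.2,0) [heading=0, draw]
PU: pen up
PD: pen down
REPEAT 5 [
  -- iteration 1/5 --
  FD 4.5: (-6.2,0) -> (-1.7,0) [heading=0, draw]
  PD: pen down
  -- iteration 2/5 --
  FD 4.5: (-1.7,0) -> (2.8,0) [heading=0, draw]
  PD: pen down
  -- iteration 3/5 --
  FD 4.5: (2.8,0) -> (7.3,0) [heading=0, draw]
  PD: pen down
  -- iteration 4/5 --
  FD 4.5: (7.3,0) -> (11.8,0) [heading=0, draw]
  PD: pen down
  -- iteration 5/5 --
  FD 4.5: (11.8,0) -> (16.3,0) [heading=0, draw]
  PD: pen down
]
FD 8.5: (16.3,0) -> (24.8,0) [heading=0, draw]
PD: pen down
FD 8: (24.8,0) -> (32.8,0) [heading=0, draw]
RT 90: heading 0 -> 270
Final: pos=(32.8,0), heading=270, 8 segment(s) drawn

Segment endpoints: x in {-6.2, -1.7, 0, 2.8, 7.3, 11.8, 16.3, 24.8, 32.8}, y in {0}
xmin=-6.2, ymin=0, xmax=32.8, ymax=0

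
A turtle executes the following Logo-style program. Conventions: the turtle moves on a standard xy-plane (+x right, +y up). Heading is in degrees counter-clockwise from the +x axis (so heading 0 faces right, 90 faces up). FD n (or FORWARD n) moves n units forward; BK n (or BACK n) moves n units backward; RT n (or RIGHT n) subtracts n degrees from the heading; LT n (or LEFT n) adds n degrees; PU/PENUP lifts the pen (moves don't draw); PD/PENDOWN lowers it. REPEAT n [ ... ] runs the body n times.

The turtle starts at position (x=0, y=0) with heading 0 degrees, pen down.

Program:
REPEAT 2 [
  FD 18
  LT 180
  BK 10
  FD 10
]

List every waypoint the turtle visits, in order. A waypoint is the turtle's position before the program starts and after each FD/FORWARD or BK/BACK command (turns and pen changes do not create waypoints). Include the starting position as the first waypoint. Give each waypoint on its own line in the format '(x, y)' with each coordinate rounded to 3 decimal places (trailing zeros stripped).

Answer: (0, 0)
(18, 0)
(28, 0)
(18, 0)
(0, 0)
(-10, 0)
(0, 0)

Derivation:
Executing turtle program step by step:
Start: pos=(0,0), heading=0, pen down
REPEAT 2 [
  -- iteration 1/2 --
  FD 18: (0,0) -> (18,0) [heading=0, draw]
  LT 180: heading 0 -> 180
  BK 10: (18,0) -> (28,0) [heading=180, draw]
  FD 10: (28,0) -> (18,0) [heading=180, draw]
  -- iteration 2/2 --
  FD 18: (18,0) -> (0,0) [heading=180, draw]
  LT 180: heading 180 -> 0
  BK 10: (0,0) -> (-10,0) [heading=0, draw]
  FD 10: (-10,0) -> (0,0) [heading=0, draw]
]
Final: pos=(0,0), heading=0, 6 segment(s) drawn
Waypoints (7 total):
(0, 0)
(18, 0)
(28, 0)
(18, 0)
(0, 0)
(-10, 0)
(0, 0)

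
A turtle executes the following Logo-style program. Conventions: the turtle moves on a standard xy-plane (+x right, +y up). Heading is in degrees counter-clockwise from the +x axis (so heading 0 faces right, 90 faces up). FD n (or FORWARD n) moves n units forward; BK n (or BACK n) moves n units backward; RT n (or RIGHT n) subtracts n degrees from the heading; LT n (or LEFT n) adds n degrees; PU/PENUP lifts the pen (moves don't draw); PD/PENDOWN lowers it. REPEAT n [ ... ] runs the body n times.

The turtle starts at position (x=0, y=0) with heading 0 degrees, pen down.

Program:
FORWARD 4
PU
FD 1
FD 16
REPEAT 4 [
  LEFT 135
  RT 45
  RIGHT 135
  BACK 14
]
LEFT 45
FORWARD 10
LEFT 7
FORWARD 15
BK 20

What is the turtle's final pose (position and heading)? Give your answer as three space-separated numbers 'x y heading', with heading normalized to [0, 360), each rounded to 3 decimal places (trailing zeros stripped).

Executing turtle program step by step:
Start: pos=(0,0), heading=0, pen down
FD 4: (0,0) -> (4,0) [heading=0, draw]
PU: pen up
FD 1: (4,0) -> (5,0) [heading=0, move]
FD 16: (5,0) -> (21,0) [heading=0, move]
REPEAT 4 [
  -- iteration 1/4 --
  LT 135: heading 0 -> 135
  RT 45: heading 135 -> 90
  RT 135: heading 90 -> 315
  BK 14: (21,0) -> (11.101,9.899) [heading=315, move]
  -- iteration 2/4 --
  LT 135: heading 315 -> 90
  RT 45: heading 90 -> 45
  RT 135: heading 45 -> 270
  BK 14: (11.101,9.899) -> (11.101,23.899) [heading=270, move]
  -- iteration 3/4 --
  LT 135: heading 270 -> 45
  RT 45: heading 45 -> 0
  RT 135: heading 0 -> 225
  BK 14: (11.101,23.899) -> (21,33.799) [heading=225, move]
  -- iteration 4/4 --
  LT 135: heading 225 -> 0
  RT 45: heading 0 -> 315
  RT 135: heading 315 -> 180
  BK 14: (21,33.799) -> (35,33.799) [heading=180, move]
]
LT 45: heading 180 -> 225
FD 10: (35,33.799) -> (27.929,26.728) [heading=225, move]
LT 7: heading 225 -> 232
FD 15: (27.929,26.728) -> (18.694,14.908) [heading=232, move]
BK 20: (18.694,14.908) -> (31.007,30.668) [heading=232, move]
Final: pos=(31.007,30.668), heading=232, 1 segment(s) drawn

Answer: 31.007 30.668 232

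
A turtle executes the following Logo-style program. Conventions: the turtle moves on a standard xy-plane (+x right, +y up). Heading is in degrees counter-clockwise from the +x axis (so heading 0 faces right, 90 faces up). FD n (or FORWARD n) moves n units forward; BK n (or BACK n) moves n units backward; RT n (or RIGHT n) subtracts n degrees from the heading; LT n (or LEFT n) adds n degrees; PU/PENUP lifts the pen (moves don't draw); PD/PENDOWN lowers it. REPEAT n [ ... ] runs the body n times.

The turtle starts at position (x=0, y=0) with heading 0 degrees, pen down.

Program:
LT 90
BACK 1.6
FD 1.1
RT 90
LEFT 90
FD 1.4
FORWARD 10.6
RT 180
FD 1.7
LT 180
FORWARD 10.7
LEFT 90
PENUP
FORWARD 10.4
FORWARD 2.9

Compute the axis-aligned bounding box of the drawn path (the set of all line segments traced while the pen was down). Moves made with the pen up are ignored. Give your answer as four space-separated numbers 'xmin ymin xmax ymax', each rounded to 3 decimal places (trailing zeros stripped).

Answer: 0 -1.6 0 20.5

Derivation:
Executing turtle program step by step:
Start: pos=(0,0), heading=0, pen down
LT 90: heading 0 -> 90
BK 1.6: (0,0) -> (0,-1.6) [heading=90, draw]
FD 1.1: (0,-1.6) -> (0,-0.5) [heading=90, draw]
RT 90: heading 90 -> 0
LT 90: heading 0 -> 90
FD 1.4: (0,-0.5) -> (0,0.9) [heading=90, draw]
FD 10.6: (0,0.9) -> (0,11.5) [heading=90, draw]
RT 180: heading 90 -> 270
FD 1.7: (0,11.5) -> (0,9.8) [heading=270, draw]
LT 180: heading 270 -> 90
FD 10.7: (0,9.8) -> (0,20.5) [heading=90, draw]
LT 90: heading 90 -> 180
PU: pen up
FD 10.4: (0,20.5) -> (-10.4,20.5) [heading=180, move]
FD 2.9: (-10.4,20.5) -> (-13.3,20.5) [heading=180, move]
Final: pos=(-13.3,20.5), heading=180, 6 segment(s) drawn

Segment endpoints: x in {0, 0, 0, 0, 0, 0, 0}, y in {-1.6, -0.5, 0, 0.9, 9.8, 11.5, 20.5}
xmin=0, ymin=-1.6, xmax=0, ymax=20.5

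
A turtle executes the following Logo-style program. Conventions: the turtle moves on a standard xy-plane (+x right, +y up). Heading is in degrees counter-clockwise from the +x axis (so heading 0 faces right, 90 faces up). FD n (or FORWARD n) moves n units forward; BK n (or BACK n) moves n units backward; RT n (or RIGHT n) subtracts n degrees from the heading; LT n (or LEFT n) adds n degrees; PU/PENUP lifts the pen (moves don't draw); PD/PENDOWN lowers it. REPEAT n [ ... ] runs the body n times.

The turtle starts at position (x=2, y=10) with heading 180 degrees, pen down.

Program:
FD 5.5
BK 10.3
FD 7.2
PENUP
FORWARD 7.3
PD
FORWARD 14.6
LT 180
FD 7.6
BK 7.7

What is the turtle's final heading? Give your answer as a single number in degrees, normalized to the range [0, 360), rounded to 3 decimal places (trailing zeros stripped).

Executing turtle program step by step:
Start: pos=(2,10), heading=180, pen down
FD 5.5: (2,10) -> (-3.5,10) [heading=180, draw]
BK 10.3: (-3.5,10) -> (6.8,10) [heading=180, draw]
FD 7.2: (6.8,10) -> (-0.4,10) [heading=180, draw]
PU: pen up
FD 7.3: (-0.4,10) -> (-7.7,10) [heading=180, move]
PD: pen down
FD 14.6: (-7.7,10) -> (-22.3,10) [heading=180, draw]
LT 180: heading 180 -> 0
FD 7.6: (-22.3,10) -> (-14.7,10) [heading=0, draw]
BK 7.7: (-14.7,10) -> (-22.4,10) [heading=0, draw]
Final: pos=(-22.4,10), heading=0, 6 segment(s) drawn

Answer: 0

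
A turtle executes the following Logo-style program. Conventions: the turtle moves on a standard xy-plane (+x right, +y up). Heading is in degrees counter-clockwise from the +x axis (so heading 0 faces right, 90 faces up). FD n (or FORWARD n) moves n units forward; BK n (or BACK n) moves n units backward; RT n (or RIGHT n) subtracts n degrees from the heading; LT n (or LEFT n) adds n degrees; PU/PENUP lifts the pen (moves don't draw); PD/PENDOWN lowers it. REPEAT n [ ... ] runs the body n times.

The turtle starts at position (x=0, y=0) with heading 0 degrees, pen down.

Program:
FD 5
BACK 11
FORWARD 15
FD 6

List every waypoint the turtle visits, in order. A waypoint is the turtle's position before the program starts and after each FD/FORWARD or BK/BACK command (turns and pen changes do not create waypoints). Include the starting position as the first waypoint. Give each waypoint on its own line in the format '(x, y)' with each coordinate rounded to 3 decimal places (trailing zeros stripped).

Answer: (0, 0)
(5, 0)
(-6, 0)
(9, 0)
(15, 0)

Derivation:
Executing turtle program step by step:
Start: pos=(0,0), heading=0, pen down
FD 5: (0,0) -> (5,0) [heading=0, draw]
BK 11: (5,0) -> (-6,0) [heading=0, draw]
FD 15: (-6,0) -> (9,0) [heading=0, draw]
FD 6: (9,0) -> (15,0) [heading=0, draw]
Final: pos=(15,0), heading=0, 4 segment(s) drawn
Waypoints (5 total):
(0, 0)
(5, 0)
(-6, 0)
(9, 0)
(15, 0)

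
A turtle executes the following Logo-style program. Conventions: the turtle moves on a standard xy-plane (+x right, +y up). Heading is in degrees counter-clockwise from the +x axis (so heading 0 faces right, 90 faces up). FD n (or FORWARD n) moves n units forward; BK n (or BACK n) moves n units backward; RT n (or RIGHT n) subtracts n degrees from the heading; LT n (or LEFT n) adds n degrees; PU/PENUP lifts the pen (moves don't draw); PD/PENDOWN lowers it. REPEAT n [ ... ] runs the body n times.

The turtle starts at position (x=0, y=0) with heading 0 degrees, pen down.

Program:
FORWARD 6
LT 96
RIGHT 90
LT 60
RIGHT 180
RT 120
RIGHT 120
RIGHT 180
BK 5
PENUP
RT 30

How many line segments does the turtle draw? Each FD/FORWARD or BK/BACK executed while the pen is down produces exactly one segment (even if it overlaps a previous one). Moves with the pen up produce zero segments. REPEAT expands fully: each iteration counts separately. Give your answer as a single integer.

Executing turtle program step by step:
Start: pos=(0,0), heading=0, pen down
FD 6: (0,0) -> (6,0) [heading=0, draw]
LT 96: heading 0 -> 96
RT 90: heading 96 -> 6
LT 60: heading 6 -> 66
RT 180: heading 66 -> 246
RT 120: heading 246 -> 126
RT 120: heading 126 -> 6
RT 180: heading 6 -> 186
BK 5: (6,0) -> (10.973,0.523) [heading=186, draw]
PU: pen up
RT 30: heading 186 -> 156
Final: pos=(10.973,0.523), heading=156, 2 segment(s) drawn
Segments drawn: 2

Answer: 2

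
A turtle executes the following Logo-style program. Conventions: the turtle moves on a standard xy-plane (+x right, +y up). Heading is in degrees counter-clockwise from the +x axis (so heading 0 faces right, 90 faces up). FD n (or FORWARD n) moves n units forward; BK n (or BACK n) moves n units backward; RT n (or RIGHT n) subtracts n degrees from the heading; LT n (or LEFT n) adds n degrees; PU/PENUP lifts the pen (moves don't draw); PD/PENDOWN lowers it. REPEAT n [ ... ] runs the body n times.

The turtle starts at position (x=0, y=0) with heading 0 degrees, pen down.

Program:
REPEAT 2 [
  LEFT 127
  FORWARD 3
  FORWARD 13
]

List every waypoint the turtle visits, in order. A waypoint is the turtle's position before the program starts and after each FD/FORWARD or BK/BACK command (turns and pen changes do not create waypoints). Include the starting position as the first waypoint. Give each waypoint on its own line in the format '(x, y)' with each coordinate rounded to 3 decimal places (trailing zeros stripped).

Answer: (0, 0)
(-1.805, 2.396)
(-9.629, 12.778)
(-10.456, 9.894)
(-14.039, -2.602)

Derivation:
Executing turtle program step by step:
Start: pos=(0,0), heading=0, pen down
REPEAT 2 [
  -- iteration 1/2 --
  LT 127: heading 0 -> 127
  FD 3: (0,0) -> (-1.805,2.396) [heading=127, draw]
  FD 13: (-1.805,2.396) -> (-9.629,12.778) [heading=127, draw]
  -- iteration 2/2 --
  LT 127: heading 127 -> 254
  FD 3: (-9.629,12.778) -> (-10.456,9.894) [heading=254, draw]
  FD 13: (-10.456,9.894) -> (-14.039,-2.602) [heading=254, draw]
]
Final: pos=(-14.039,-2.602), heading=254, 4 segment(s) drawn
Waypoints (5 total):
(0, 0)
(-1.805, 2.396)
(-9.629, 12.778)
(-10.456, 9.894)
(-14.039, -2.602)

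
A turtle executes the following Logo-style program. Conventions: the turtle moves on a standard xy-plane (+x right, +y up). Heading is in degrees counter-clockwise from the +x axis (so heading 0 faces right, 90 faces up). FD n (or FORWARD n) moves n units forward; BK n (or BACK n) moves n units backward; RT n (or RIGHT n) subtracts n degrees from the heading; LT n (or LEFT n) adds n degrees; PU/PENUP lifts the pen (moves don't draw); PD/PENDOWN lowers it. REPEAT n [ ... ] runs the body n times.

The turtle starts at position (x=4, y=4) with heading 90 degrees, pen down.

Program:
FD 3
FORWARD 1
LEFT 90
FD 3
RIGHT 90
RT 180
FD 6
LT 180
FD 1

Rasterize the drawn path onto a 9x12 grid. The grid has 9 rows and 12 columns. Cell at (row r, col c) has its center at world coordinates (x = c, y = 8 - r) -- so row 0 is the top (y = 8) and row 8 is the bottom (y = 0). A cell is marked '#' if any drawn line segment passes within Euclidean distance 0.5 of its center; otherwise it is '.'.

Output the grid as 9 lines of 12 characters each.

Answer: .####.......
.#..#.......
.#..#.......
.#..#.......
.#..#.......
.#..........
.#..........
............
............

Derivation:
Segment 0: (4,4) -> (4,7)
Segment 1: (4,7) -> (4,8)
Segment 2: (4,8) -> (1,8)
Segment 3: (1,8) -> (1,2)
Segment 4: (1,2) -> (1,3)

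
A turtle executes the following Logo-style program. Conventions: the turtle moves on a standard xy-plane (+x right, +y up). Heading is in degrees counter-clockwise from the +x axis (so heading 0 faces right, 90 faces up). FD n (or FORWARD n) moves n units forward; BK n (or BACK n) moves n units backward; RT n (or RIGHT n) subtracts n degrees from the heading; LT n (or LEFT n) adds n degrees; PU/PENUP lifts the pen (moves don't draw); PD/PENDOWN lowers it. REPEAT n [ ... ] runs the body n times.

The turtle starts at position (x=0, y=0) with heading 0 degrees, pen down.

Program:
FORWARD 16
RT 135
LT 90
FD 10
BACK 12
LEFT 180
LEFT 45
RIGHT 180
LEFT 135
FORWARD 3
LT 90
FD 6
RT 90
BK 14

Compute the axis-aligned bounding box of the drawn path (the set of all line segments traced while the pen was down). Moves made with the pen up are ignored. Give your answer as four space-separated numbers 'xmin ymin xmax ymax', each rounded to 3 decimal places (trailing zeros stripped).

Answer: 0 -10.607 23.071 3.536

Derivation:
Executing turtle program step by step:
Start: pos=(0,0), heading=0, pen down
FD 16: (0,0) -> (16,0) [heading=0, draw]
RT 135: heading 0 -> 225
LT 90: heading 225 -> 315
FD 10: (16,0) -> (23.071,-7.071) [heading=315, draw]
BK 12: (23.071,-7.071) -> (14.586,1.414) [heading=315, draw]
LT 180: heading 315 -> 135
LT 45: heading 135 -> 180
RT 180: heading 180 -> 0
LT 135: heading 0 -> 135
FD 3: (14.586,1.414) -> (12.464,3.536) [heading=135, draw]
LT 90: heading 135 -> 225
FD 6: (12.464,3.536) -> (8.222,-0.707) [heading=225, draw]
RT 90: heading 225 -> 135
BK 14: (8.222,-0.707) -> (18.121,-10.607) [heading=135, draw]
Final: pos=(18.121,-10.607), heading=135, 6 segment(s) drawn

Segment endpoints: x in {0, 8.222, 12.464, 14.586, 16, 18.121, 23.071}, y in {-10.607, -7.071, -0.707, 0, 1.414, 3.536}
xmin=0, ymin=-10.607, xmax=23.071, ymax=3.536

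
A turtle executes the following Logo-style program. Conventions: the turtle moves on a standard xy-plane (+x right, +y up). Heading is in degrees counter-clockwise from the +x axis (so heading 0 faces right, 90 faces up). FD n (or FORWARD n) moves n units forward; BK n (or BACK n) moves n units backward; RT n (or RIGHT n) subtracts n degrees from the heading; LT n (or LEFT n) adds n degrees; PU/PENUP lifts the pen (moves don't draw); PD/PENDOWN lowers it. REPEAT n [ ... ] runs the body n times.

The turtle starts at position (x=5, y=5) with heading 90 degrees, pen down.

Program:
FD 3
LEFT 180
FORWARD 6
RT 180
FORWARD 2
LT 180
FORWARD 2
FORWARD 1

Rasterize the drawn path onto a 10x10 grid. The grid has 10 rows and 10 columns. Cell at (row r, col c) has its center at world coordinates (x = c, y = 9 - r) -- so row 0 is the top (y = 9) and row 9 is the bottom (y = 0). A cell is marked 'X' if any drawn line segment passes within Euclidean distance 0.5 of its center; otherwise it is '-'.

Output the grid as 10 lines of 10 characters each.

Segment 0: (5,5) -> (5,8)
Segment 1: (5,8) -> (5,2)
Segment 2: (5,2) -> (5,4)
Segment 3: (5,4) -> (5,2)
Segment 4: (5,2) -> (5,1)

Answer: ----------
-----X----
-----X----
-----X----
-----X----
-----X----
-----X----
-----X----
-----X----
----------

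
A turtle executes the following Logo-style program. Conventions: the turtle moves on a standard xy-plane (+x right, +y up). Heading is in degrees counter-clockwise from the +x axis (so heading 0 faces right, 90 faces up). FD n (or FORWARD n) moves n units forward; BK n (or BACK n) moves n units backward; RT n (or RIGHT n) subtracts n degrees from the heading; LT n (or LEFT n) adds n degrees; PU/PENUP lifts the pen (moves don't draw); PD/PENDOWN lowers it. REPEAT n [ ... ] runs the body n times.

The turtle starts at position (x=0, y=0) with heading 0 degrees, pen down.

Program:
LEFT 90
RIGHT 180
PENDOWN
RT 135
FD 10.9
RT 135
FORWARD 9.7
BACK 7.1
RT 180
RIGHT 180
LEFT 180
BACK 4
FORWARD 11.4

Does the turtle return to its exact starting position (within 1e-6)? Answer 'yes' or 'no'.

Executing turtle program step by step:
Start: pos=(0,0), heading=0, pen down
LT 90: heading 0 -> 90
RT 180: heading 90 -> 270
PD: pen down
RT 135: heading 270 -> 135
FD 10.9: (0,0) -> (-7.707,7.707) [heading=135, draw]
RT 135: heading 135 -> 0
FD 9.7: (-7.707,7.707) -> (1.993,7.707) [heading=0, draw]
BK 7.1: (1.993,7.707) -> (-5.107,7.707) [heading=0, draw]
RT 180: heading 0 -> 180
RT 180: heading 180 -> 0
LT 180: heading 0 -> 180
BK 4: (-5.107,7.707) -> (-1.107,7.707) [heading=180, draw]
FD 11.4: (-1.107,7.707) -> (-12.507,7.707) [heading=180, draw]
Final: pos=(-12.507,7.707), heading=180, 5 segment(s) drawn

Start position: (0, 0)
Final position: (-12.507, 7.707)
Distance = 14.692; >= 1e-6 -> NOT closed

Answer: no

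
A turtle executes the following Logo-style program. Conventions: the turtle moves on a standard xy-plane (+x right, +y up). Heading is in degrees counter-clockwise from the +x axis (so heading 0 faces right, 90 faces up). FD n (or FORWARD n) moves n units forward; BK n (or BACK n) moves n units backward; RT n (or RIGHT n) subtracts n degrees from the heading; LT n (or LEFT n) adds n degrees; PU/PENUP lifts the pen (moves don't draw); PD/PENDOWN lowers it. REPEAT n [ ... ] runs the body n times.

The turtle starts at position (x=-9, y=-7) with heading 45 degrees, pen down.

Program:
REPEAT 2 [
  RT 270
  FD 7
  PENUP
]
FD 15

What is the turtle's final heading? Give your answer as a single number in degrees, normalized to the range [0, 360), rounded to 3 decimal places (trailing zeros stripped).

Answer: 225

Derivation:
Executing turtle program step by step:
Start: pos=(-9,-7), heading=45, pen down
REPEAT 2 [
  -- iteration 1/2 --
  RT 270: heading 45 -> 135
  FD 7: (-9,-7) -> (-13.95,-2.05) [heading=135, draw]
  PU: pen up
  -- iteration 2/2 --
  RT 270: heading 135 -> 225
  FD 7: (-13.95,-2.05) -> (-18.899,-7) [heading=225, move]
  PU: pen up
]
FD 15: (-18.899,-7) -> (-29.506,-17.607) [heading=225, move]
Final: pos=(-29.506,-17.607), heading=225, 1 segment(s) drawn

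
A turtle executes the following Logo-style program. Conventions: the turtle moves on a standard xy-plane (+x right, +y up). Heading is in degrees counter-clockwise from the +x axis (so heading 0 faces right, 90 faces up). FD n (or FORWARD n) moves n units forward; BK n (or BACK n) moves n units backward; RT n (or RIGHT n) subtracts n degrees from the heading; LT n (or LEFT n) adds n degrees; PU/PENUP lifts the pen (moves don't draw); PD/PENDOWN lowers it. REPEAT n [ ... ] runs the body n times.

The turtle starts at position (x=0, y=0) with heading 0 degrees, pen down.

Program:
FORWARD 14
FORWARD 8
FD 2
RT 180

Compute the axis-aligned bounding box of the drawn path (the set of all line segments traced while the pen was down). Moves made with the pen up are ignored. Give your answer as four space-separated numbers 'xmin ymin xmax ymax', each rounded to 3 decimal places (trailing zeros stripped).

Executing turtle program step by step:
Start: pos=(0,0), heading=0, pen down
FD 14: (0,0) -> (14,0) [heading=0, draw]
FD 8: (14,0) -> (22,0) [heading=0, draw]
FD 2: (22,0) -> (24,0) [heading=0, draw]
RT 180: heading 0 -> 180
Final: pos=(24,0), heading=180, 3 segment(s) drawn

Segment endpoints: x in {0, 14, 22, 24}, y in {0}
xmin=0, ymin=0, xmax=24, ymax=0

Answer: 0 0 24 0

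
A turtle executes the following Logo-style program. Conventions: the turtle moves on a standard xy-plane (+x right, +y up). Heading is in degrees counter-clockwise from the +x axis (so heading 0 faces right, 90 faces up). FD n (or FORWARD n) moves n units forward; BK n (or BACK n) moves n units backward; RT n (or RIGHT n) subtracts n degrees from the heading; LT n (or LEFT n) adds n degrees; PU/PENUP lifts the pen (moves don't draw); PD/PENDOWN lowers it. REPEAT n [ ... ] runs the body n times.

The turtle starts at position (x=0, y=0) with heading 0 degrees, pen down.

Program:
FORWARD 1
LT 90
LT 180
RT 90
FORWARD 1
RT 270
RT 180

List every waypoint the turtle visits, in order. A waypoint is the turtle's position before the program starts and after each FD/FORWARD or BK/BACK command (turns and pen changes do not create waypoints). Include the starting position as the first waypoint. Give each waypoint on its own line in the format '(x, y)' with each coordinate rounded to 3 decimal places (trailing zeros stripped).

Answer: (0, 0)
(1, 0)
(0, 0)

Derivation:
Executing turtle program step by step:
Start: pos=(0,0), heading=0, pen down
FD 1: (0,0) -> (1,0) [heading=0, draw]
LT 90: heading 0 -> 90
LT 180: heading 90 -> 270
RT 90: heading 270 -> 180
FD 1: (1,0) -> (0,0) [heading=180, draw]
RT 270: heading 180 -> 270
RT 180: heading 270 -> 90
Final: pos=(0,0), heading=90, 2 segment(s) drawn
Waypoints (3 total):
(0, 0)
(1, 0)
(0, 0)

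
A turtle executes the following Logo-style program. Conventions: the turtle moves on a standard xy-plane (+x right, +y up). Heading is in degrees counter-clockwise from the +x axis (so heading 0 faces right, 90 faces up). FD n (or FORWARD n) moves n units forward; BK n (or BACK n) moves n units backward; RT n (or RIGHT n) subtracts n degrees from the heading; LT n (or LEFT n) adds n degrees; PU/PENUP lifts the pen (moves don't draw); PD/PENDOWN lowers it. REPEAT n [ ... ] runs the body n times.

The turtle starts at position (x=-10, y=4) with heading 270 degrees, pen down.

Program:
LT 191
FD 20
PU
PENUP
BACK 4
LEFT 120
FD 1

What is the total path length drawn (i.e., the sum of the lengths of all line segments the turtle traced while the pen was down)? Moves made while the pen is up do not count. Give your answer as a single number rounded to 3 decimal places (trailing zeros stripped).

Answer: 20

Derivation:
Executing turtle program step by step:
Start: pos=(-10,4), heading=270, pen down
LT 191: heading 270 -> 101
FD 20: (-10,4) -> (-13.816,23.633) [heading=101, draw]
PU: pen up
PU: pen up
BK 4: (-13.816,23.633) -> (-13.053,19.706) [heading=101, move]
LT 120: heading 101 -> 221
FD 1: (-13.053,19.706) -> (-13.808,19.05) [heading=221, move]
Final: pos=(-13.808,19.05), heading=221, 1 segment(s) drawn

Segment lengths:
  seg 1: (-10,4) -> (-13.816,23.633), length = 20
Total = 20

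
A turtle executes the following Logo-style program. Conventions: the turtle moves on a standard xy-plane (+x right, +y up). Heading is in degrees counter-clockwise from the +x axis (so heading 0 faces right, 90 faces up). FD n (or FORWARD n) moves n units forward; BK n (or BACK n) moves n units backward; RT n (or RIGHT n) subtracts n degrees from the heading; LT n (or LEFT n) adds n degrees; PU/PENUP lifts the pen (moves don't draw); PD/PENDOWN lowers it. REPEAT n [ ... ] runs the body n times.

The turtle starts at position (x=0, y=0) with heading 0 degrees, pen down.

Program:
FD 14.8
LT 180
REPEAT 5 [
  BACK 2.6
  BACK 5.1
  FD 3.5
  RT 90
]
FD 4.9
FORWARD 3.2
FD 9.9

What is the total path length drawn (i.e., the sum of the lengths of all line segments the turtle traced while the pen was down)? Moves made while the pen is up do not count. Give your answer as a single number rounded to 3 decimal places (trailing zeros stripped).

Executing turtle program step by step:
Start: pos=(0,0), heading=0, pen down
FD 14.8: (0,0) -> (14.8,0) [heading=0, draw]
LT 180: heading 0 -> 180
REPEAT 5 [
  -- iteration 1/5 --
  BK 2.6: (14.8,0) -> (17.4,0) [heading=180, draw]
  BK 5.1: (17.4,0) -> (22.5,0) [heading=180, draw]
  FD 3.5: (22.5,0) -> (19,0) [heading=180, draw]
  RT 90: heading 180 -> 90
  -- iteration 2/5 --
  BK 2.6: (19,0) -> (19,-2.6) [heading=90, draw]
  BK 5.1: (19,-2.6) -> (19,-7.7) [heading=90, draw]
  FD 3.5: (19,-7.7) -> (19,-4.2) [heading=90, draw]
  RT 90: heading 90 -> 0
  -- iteration 3/5 --
  BK 2.6: (19,-4.2) -> (16.4,-4.2) [heading=0, draw]
  BK 5.1: (16.4,-4.2) -> (11.3,-4.2) [heading=0, draw]
  FD 3.5: (11.3,-4.2) -> (14.8,-4.2) [heading=0, draw]
  RT 90: heading 0 -> 270
  -- iteration 4/5 --
  BK 2.6: (14.8,-4.2) -> (14.8,-1.6) [heading=270, draw]
  BK 5.1: (14.8,-1.6) -> (14.8,3.5) [heading=270, draw]
  FD 3.5: (14.8,3.5) -> (14.8,0) [heading=270, draw]
  RT 90: heading 270 -> 180
  -- iteration 5/5 --
  BK 2.6: (14.8,0) -> (17.4,0) [heading=180, draw]
  BK 5.1: (17.4,0) -> (22.5,0) [heading=180, draw]
  FD 3.5: (22.5,0) -> (19,0) [heading=180, draw]
  RT 90: heading 180 -> 90
]
FD 4.9: (19,0) -> (19,4.9) [heading=90, draw]
FD 3.2: (19,4.9) -> (19,8.1) [heading=90, draw]
FD 9.9: (19,8.1) -> (19,18) [heading=90, draw]
Final: pos=(19,18), heading=90, 19 segment(s) drawn

Segment lengths:
  seg 1: (0,0) -> (14.8,0), length = 14.8
  seg 2: (14.8,0) -> (17.4,0), length = 2.6
  seg 3: (17.4,0) -> (22.5,0), length = 5.1
  seg 4: (22.5,0) -> (19,0), length = 3.5
  seg 5: (19,0) -> (19,-2.6), length = 2.6
  seg 6: (19,-2.6) -> (19,-7.7), length = 5.1
  seg 7: (19,-7.7) -> (19,-4.2), length = 3.5
  seg 8: (19,-4.2) -> (16.4,-4.2), length = 2.6
  seg 9: (16.4,-4.2) -> (11.3,-4.2), length = 5.1
  seg 10: (11.3,-4.2) -> (14.8,-4.2), length = 3.5
  seg 11: (14.8,-4.2) -> (14.8,-1.6), length = 2.6
  seg 12: (14.8,-1.6) -> (14.8,3.5), length = 5.1
  seg 13: (14.8,3.5) -> (14.8,0), length = 3.5
  seg 14: (14.8,0) -> (17.4,0), length = 2.6
  seg 15: (17.4,0) -> (22.5,0), length = 5.1
  seg 16: (22.5,0) -> (19,0), length = 3.5
  seg 17: (19,0) -> (19,4.9), length = 4.9
  seg 18: (19,4.9) -> (19,8.1), length = 3.2
  seg 19: (19,8.1) -> (19,18), length = 9.9
Total = 88.8

Answer: 88.8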